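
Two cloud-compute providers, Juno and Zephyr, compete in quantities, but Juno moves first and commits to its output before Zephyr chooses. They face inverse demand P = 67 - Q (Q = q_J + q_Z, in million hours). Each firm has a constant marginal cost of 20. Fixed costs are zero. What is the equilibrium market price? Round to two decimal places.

Solve by backward induction. Given q_J, the follower Zephyr maximises π_Z = (67 - q_J - q_Z)q_Z - 20q_Z.
Follower FOC: 47 - q_J - 2q_Z = 0, so q_Z(q_J) = (47 - q_J)/2.
Juno substitutes q_Z(q_J) into its own profit: π_J = q_J(67 - q_J - (47 - q_J)/2) - 20q_J = (87/2 - (1/2)q_J)q_J - 20q_J.
Maximising: ∂π_J/∂q_J = 47/2 - q_J = 0, giving q_J = 47/2.
Then q_Z = (47 - 47/2)/2 = 47/4.
Total output Q = 141/4, so price P = 67 - 141/4 = 127/4.

31.75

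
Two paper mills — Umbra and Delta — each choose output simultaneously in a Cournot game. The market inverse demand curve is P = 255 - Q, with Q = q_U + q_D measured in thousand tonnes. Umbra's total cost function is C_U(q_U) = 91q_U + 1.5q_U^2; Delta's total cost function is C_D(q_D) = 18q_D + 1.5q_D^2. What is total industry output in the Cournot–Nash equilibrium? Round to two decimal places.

Umbra's profit: π_U = (255 - Q)q_U - (91q_U + (3/2)q_U²). Setting ∂π_U/∂q_U = 0: 164 - 5q_U - (q_D) = 0.
Delta's profit: π_D = (255 - Q)q_D - (18q_D + (3/2)q_D²). Setting ∂π_D/∂q_D = 0: 237 - 5q_D - (q_U) = 0.
So q_U = (164 - q_D)/5 and q_D = (237 - q_U)/5.
Substituting one into the other gives q_U = 583/24 and q_D = 1021/24.
Total output Q = 583/24 + 1021/24 = 401/6.

66.83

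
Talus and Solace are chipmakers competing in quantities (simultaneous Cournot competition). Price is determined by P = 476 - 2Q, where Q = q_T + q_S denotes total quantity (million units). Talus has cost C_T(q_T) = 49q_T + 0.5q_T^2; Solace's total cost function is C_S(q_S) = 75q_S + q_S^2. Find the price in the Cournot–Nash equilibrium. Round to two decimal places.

252.08

Talus's profit: π_T = (476 - 2Q)q_T - (49q_T + (1/2)q_T²). Setting ∂π_T/∂q_T = 0: 427 - 5q_T - 2(q_S) = 0.
Solace's first-order condition: 401 - 6q_S - 2(q_T) = 0.
Rearranging gives the reaction functions q_T = (427 - 2q_S)/5 and q_S = (401 - 2q_T)/6.
Substituting one into the other gives q_T = 880/13 and q_S = 1151/26.
Total output Q = 111.9615, so price P = 476 - 2·111.9615 = 252.0769.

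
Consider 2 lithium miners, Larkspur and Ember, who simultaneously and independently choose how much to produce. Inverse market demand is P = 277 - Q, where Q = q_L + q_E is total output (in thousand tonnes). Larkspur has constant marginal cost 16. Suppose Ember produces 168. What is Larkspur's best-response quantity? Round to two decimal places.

With the rival's output fixed at 168, Larkspur's profit is π_L = (277 - 168 - q_L)q_L - (16q_L) = (109 - q_L)q_L - (16q_L).
∂π_L/∂q_L = 93 - 2q_L = 0, so q_L = 93/2.

46.50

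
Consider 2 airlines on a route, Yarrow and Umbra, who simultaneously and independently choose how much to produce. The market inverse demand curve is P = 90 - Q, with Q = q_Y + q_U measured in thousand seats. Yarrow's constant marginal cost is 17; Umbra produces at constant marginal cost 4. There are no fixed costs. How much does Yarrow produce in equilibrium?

Yarrow's profit: π_Y = (90 - Q)q_Y - (17q_Y). Setting ∂π_Y/∂q_Y = 0: 73 - 2q_Y - (q_U) = 0.
Umbra's profit: π_U = (90 - Q)q_U - (4q_U). Setting ∂π_U/∂q_U = 0: 86 - 2q_U - (q_Y) = 0.
Best responses: q_Y = (73 - q_U)/2, q_U = (86 - q_Y)/2.
Solving the pair: q_Y = 20, q_U = 33.

20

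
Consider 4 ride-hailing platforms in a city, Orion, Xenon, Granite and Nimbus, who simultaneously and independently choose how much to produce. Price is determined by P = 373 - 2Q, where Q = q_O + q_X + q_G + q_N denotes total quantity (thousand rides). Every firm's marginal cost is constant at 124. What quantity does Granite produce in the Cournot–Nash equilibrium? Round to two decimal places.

24.90

Each firm earns π_i = (373 - 2Q)q_i - 124q_i.
First-order condition (treating rivals' output as given): 249 - 4q_i - 2·Σ_{j≠i} q_j = 0.
With identical firms every q_j equals q_i, so Σ_{j≠i} q_j = 3q_i and 249 = 10q_i, giving q_i = 249/10.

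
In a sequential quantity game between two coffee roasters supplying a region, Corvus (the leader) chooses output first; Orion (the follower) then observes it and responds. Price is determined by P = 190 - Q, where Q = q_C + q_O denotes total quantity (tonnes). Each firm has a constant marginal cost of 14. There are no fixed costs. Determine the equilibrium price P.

58

Solve by backward induction. Given q_C, the follower Orion maximises π_O = (190 - q_C - q_O)q_O - 14q_O.
Setting the follower's marginal profit to zero, 176 - q_C - 2q_O = 0, i.e. q_O = (176 - q_C)/2.
The leader anticipates this reaction. Substituting into P = 190 - Q gives P = 102 - (1/2)q_C, so π_C = (102 - (1/2)q_C)q_C - 14q_C.
Maximising: ∂π_C/∂q_C = 88 - q_C = 0, giving q_C = 88.
Then q_O = (176 - 88)/2 = 44.
Total output Q = 132, so price P = 190 - 132 = 58.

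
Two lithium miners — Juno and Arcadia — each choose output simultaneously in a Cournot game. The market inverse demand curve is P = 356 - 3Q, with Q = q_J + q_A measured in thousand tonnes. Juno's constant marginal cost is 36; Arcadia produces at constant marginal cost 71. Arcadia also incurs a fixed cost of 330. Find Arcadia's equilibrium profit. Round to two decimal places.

1984.81

Juno's profit: π_J = (356 - 3Q)q_J - (36q_J). Setting ∂π_J/∂q_J = 0: 320 - 6q_J - 3(q_A) = 0.
Arcadia's profit: π_A = (356 - 3Q)q_A - (71q_A). Setting ∂π_A/∂q_A = 0: 285 - 6q_A - 3(q_J) = 0.
Rearranging gives the reaction functions q_J = (320 - 3q_A)/6 and q_A = (285 - 3q_J)/6.
Solving the pair: q_J = 355/9, q_A = 250/9.
Price P = 356 - 3·(605/9) = 463/3.
Arcadia's profit: (463/3 - 71)·(250/9) - 330 = 1984.8148.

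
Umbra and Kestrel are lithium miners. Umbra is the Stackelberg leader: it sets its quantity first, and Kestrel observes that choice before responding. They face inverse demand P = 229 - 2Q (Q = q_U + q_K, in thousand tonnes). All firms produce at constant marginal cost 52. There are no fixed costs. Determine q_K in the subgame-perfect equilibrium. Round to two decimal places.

Solve by backward induction. Given q_U, the follower Kestrel maximises π_K = (229 - 2q_U - 2q_K)q_K - 52q_K.
Setting the follower's marginal profit to zero, 177 - 2q_U - 4q_K = 0, i.e. q_K = (177 - 2q_U)/4.
The leader anticipates this reaction. Substituting into P = 229 - 2Q gives P = 281/2 - q_U, so π_U = (281/2 - q_U)q_U - 52q_U.
Maximising: ∂π_U/∂q_U = 177/2 - 2q_U = 0, giving q_U = 177/4.
Then q_K = (177 - 2·(177/4))/4 = 177/8.

22.13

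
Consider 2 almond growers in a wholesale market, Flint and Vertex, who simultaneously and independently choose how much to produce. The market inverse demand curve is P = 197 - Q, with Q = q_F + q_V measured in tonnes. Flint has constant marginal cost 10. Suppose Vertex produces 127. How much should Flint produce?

30

With the rival's output fixed at 127, Flint's profit is π_F = (197 - 127 - q_F)q_F - (10q_F) = (70 - q_F)q_F - (10q_F).
∂π_F/∂q_F = 60 - 2q_F = 0, so q_F = 30.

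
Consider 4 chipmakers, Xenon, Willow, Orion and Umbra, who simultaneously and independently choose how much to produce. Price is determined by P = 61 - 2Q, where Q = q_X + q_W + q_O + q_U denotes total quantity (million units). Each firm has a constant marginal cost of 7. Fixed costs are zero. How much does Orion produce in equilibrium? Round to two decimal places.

5.40

A representative firm's profit is π_i = q_i(61 - 2Q) - 7q_i.
Setting ∂π_i/∂q_i = 0 with rivals' quantities fixed: 54 - 4q_i - 2·Σ_{j≠i} q_j = 0.
With identical firms every q_j equals q_i, so Σ_{j≠i} q_j = 3q_i and 54 = 10q_i, giving q_i = 27/5.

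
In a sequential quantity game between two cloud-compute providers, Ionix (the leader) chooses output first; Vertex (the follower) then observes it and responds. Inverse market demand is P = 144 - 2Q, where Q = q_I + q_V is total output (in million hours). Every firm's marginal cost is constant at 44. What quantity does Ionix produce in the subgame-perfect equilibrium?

25

The follower Vertex best-responds to any q_I: π_V = (144 - 2Q)q_V - 44q_V.
∂π_V/∂q_V = 100 - 2q_I - 4q_V = 0 gives the reaction function q_V = (100 - 2q_I)/4.
The leader anticipates this reaction. Substituting into P = 144 - 2Q gives P = 94 - q_I, so π_I = (94 - q_I)q_I - 44q_I.
Maximising: ∂π_I/∂q_I = 50 - 2q_I = 0, giving q_I = 25.
Then q_V = (100 - 2·25)/4 = 25/2.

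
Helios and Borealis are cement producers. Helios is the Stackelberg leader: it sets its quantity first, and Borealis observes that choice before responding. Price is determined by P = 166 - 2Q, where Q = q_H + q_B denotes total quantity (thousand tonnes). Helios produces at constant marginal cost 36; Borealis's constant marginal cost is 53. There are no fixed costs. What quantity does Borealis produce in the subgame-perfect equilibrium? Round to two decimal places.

The follower Borealis best-responds to any q_H: π_B = (166 - 2Q)q_B - 53q_B.
∂π_B/∂q_B = 113 - 2q_H - 4q_B = 0 gives the reaction function q_B = (113 - 2q_H)/4.
Helios substitutes q_B(q_H) into its own profit: π_H = q_H(166 - 2q_H - (113 - 2q_H)/2) - 36q_H = (219/2 - q_H)q_H - 36q_H.
Leader FOC: 147/2 - 2q_H = 0, so q_H = 147/4.
Then q_B = (113 - 2·(147/4))/4 = 79/8.

9.88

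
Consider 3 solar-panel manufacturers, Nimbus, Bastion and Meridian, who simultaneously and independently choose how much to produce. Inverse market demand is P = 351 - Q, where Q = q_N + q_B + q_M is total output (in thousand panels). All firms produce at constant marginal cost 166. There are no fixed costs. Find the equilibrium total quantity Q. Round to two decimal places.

138.75

Each firm earns π_i = (351 - Q)q_i - 166q_i.
Setting ∂π_i/∂q_i = 0 with rivals' quantities fixed: 185 - 2q_i - Σ_{j≠i} q_j = 0.
By symmetry each firm produces the same amount; substituting Σ_{j≠i} q_j = 2q_i yields q_i = 185/4.
Total output Q = 185/4 + 185/4 + 185/4 = 555/4.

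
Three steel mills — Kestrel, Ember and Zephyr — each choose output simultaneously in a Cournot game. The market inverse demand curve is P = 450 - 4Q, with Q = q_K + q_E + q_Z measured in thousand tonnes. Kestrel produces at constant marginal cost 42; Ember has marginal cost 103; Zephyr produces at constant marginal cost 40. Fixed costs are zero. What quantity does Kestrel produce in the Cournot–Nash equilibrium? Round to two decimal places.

Kestrel's profit: π_K = (450 - 4Q)q_K - (42q_K). Setting ∂π_K/∂q_K = 0: 408 - 8q_K - 4(q_E + q_Z) = 0.
Ember's first-order condition: 347 - 8q_E - 4(q_K + q_Z) = 0.
Zephyr's profit: π_Z = (450 - 4Q)q_Z - (40q_Z). Setting ∂π_Z/∂q_Z = 0: 410 - 8q_Z - 4(q_K + q_E) = 0.
Adding the 3 first-order conditions: 1165 − 16Q = 0, so Q = 1165/16.
Back-substituting: q_K = (408 − 1165/4)/4 = 467/16, q_E = (347 − 1165/4)/4 = 223/16, q_Z = (410 − 1165/4)/4 = 475/16.

29.19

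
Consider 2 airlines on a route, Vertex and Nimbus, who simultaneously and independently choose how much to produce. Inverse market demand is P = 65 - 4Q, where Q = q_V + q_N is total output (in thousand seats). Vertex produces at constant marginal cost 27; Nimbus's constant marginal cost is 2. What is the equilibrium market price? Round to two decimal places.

31.33

Vertex's profit: π_V = (65 - 4Q)q_V - (27q_V). Setting ∂π_V/∂q_V = 0: 38 - 8q_V - 4(q_N) = 0.
Nimbus's first-order condition: 63 - 8q_N - 4(q_V) = 0.
Best responses: q_V = (38 - 4q_N)/8, q_N = (63 - 4q_V)/8.
Substituting one into the other gives q_V = 13/12 and q_N = 22/3.
Total output Q = 101/12, so price P = 65 - 4·(101/12) = 94/3.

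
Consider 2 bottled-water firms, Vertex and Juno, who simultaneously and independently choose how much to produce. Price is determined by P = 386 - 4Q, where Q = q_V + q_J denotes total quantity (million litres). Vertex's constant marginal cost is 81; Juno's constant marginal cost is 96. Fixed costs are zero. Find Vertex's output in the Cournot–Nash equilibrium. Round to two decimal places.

26.67

Vertex's profit: π_V = (386 - 4Q)q_V - (81q_V). Setting ∂π_V/∂q_V = 0: 305 - 8q_V - 4(q_J) = 0.
Juno's profit: π_J = (386 - 4Q)q_J - (96q_J). Setting ∂π_J/∂q_J = 0: 290 - 8q_J - 4(q_V) = 0.
Rearranging gives the reaction functions q_V = (305 - 4q_J)/8 and q_J = (290 - 4q_V)/8.
Solving the pair: q_V = 80/3, q_J = 275/12.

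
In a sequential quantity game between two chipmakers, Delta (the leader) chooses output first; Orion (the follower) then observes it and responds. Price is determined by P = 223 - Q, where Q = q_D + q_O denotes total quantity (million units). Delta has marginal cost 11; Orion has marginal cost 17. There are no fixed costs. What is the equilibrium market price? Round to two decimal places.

The follower Orion best-responds to any q_D: π_O = (223 - Q)q_O - 17q_O.
Setting the follower's marginal profit to zero, 206 - q_D - 2q_O = 0, i.e. q_O = (206 - q_D)/2.
The leader anticipates this reaction. Substituting into P = 223 - Q gives P = 120 - (1/2)q_D, so π_D = (120 - (1/2)q_D)q_D - 11q_D.
Maximising: ∂π_D/∂q_D = 109 - q_D = 0, giving q_D = 109.
Then q_O = (206 - 109)/2 = 97/2.
Total output Q = 315/2, so price P = 223 - 315/2 = 131/2.

65.50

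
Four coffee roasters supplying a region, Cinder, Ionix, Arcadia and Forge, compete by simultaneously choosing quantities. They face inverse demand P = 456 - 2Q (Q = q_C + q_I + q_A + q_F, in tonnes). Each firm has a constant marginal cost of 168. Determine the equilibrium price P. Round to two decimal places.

Each firm earns π_i = (456 - 2Q)q_i - 168q_i.
First-order condition (treating rivals' output as given): 288 - 4q_i - 2·Σ_{j≠i} q_j = 0.
With identical firms every q_j equals q_i, so Σ_{j≠i} q_j = 3q_i and 288 = 10q_i, giving q_i = 144/5.
Total output Q = 576/5, so price P = 456 - 2·(576/5) = 1128/5.

225.60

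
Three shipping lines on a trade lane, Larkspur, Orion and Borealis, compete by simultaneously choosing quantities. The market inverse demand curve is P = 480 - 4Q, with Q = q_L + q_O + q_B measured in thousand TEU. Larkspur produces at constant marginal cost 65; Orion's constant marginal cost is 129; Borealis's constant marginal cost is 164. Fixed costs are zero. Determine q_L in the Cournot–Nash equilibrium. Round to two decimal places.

Larkspur's profit: π_L = (480 - 4Q)q_L - (65q_L). Setting ∂π_L/∂q_L = 0: 415 - 8q_L - 4(q_O + q_B) = 0.
Orion's profit: π_O = (480 - 4Q)q_O - (129q_O). Setting ∂π_O/∂q_O = 0: 351 - 8q_O - 4(q_L + q_B) = 0.
Borealis's first-order condition: 316 - 8q_B - 4(q_L + q_O) = 0.
Adding the 3 first-order conditions: 1082 − 16Q = 0, so Q = 541/8.
Back-substituting: q_L = (415 − 541/2)/4 = 289/8, q_O = (351 − 541/2)/4 = 161/8, q_B = (316 − 541/2)/4 = 91/8.

36.13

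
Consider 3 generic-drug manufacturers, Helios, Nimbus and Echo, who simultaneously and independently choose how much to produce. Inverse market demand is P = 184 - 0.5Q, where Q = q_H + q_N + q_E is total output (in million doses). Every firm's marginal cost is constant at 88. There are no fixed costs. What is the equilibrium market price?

Each firm earns π_i = (184 - 0.5Q)q_i - 88q_i.
First-order condition (treating rivals' output as given): 96 - q_i - (1/2)·Σ_{j≠i} q_j = 0.
With identical firms every q_j equals q_i, so Σ_{j≠i} q_j = 2q_i and 96 = 2q_i, giving q_i = 48.
Total output Q = 144, so price P = 184 - (1/2)·144 = 112.

112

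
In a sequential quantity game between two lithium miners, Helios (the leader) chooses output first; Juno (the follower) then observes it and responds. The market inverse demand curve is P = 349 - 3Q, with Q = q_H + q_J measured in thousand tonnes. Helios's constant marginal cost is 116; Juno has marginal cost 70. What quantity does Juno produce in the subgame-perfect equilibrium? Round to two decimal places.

Solve by backward induction. Given q_H, the follower Juno maximises π_J = (349 - 3q_H - 3q_J)q_J - 70q_J.
Setting the follower's marginal profit to zero, 279 - 3q_H - 6q_J = 0, i.e. q_J = (279 - 3q_H)/6.
Helios substitutes q_J(q_H) into its own profit: π_H = q_H(349 - 3q_H - (279 - 3q_H)/2) - 116q_H = (419/2 - (3/2)q_H)q_H - 116q_H.
Leader FOC: 187/2 - 3q_H = 0, so q_H = 187/6.
Then q_J = (279 - 3·(187/6))/6 = 371/12.

30.92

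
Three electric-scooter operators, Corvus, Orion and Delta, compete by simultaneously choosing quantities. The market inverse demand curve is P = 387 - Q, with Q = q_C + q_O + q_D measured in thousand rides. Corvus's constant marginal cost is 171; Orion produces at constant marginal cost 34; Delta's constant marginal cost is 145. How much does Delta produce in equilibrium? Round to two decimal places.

39.25

Corvus's profit: π_C = (387 - Q)q_C - (171q_C). Setting ∂π_C/∂q_C = 0: 216 - 2q_C - (q_O + q_D) = 0.
Orion's profit: π_O = (387 - Q)q_O - (34q_O). Setting ∂π_O/∂q_O = 0: 353 - 2q_O - (q_C + q_D) = 0.
Delta's first-order condition: 242 - 2q_D - (q_C + q_O) = 0.
Summing all 3 equations gives 811 − 4Q = 0, hence Q = 811/4.
Back-substituting: q_C = (216 − 811/4) = 53/4, q_O = (353 − 811/4) = 601/4, q_D = (242 − 811/4) = 157/4.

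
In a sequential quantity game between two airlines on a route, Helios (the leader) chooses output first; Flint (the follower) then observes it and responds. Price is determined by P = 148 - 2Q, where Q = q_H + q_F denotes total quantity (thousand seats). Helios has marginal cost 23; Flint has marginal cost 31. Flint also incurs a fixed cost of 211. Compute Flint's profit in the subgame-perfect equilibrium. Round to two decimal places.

Solve by backward induction. Given q_H, the follower Flint maximises π_F = (148 - 2q_H - 2q_F)q_F - 31q_F.
∂π_F/∂q_F = 117 - 2q_H - 4q_F = 0 gives the reaction function q_F = (117 - 2q_H)/4.
The leader anticipates this reaction. Substituting into P = 148 - 2Q gives P = 179/2 - q_H, so π_H = (179/2 - q_H)q_H - 23q_H.
Leader FOC: 133/2 - 2q_H = 0, so q_H = 133/4.
Then q_F = (117 - 2·(133/4))/4 = 101/8.
Price P = 148 - 2·(367/8) = 225/4.
Flint's profit: (225/4 - 31)·(101/8) - 211 = 107.7813.

107.78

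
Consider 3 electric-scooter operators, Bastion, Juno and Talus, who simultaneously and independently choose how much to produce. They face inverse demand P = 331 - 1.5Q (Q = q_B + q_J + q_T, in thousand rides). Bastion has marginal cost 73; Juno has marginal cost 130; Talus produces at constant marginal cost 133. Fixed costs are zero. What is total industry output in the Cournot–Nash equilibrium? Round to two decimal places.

109.50

Bastion's profit: π_B = (331 - 1.5Q)q_B - (73q_B). Setting ∂π_B/∂q_B = 0: 258 - 3q_B - (3/2)(q_J + q_T) = 0.
Juno's profit: π_J = (331 - 1.5Q)q_J - (130q_J). Setting ∂π_J/∂q_J = 0: 201 - 3q_J - (3/2)(q_B + q_T) = 0.
Talus's profit: π_T = (331 - 1.5Q)q_T - (133q_T). Setting ∂π_T/∂q_T = 0: 198 - 3q_T - (3/2)(q_B + q_J) = 0.
Adding the 3 first-order conditions: 657 − 6Q = 0, so Q = 219/2.
Back-substituting: q_B = (258 − 657/4)/(3/2) = 125/2, q_J = (201 − 657/4)/(3/2) = 49/2, q_T = (198 − 657/4)/(3/2) = 45/2.
Total output Q = 125/2 + 49/2 + 45/2 = 219/2.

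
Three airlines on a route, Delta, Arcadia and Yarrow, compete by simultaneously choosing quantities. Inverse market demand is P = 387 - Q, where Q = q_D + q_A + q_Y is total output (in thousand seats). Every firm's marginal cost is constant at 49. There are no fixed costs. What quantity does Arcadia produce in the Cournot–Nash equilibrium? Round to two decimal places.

Each firm earns π_i = (387 - Q)q_i - 49q_i.
Setting ∂π_i/∂q_i = 0 with rivals' quantities fixed: 338 - 2q_i - Σ_{j≠i} q_j = 0.
With identical firms every q_j equals q_i, so Σ_{j≠i} q_j = 2q_i and 338 = 4q_i, giving q_i = 169/2.

84.50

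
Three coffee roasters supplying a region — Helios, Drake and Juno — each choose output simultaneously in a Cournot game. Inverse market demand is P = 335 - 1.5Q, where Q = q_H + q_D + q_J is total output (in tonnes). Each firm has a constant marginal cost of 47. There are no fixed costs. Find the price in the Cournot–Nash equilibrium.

119

A representative firm's profit is π_i = q_i(335 - 1.5Q) - 47q_i.
First-order condition (treating rivals' output as given): 288 - 3q_i - (3/2)·Σ_{j≠i} q_j = 0.
By symmetry each firm produces the same amount; substituting Σ_{j≠i} q_j = 2q_i yields q_i = 288/6 = 48.
Total output Q = 144, so price P = 335 - (3/2)·144 = 119.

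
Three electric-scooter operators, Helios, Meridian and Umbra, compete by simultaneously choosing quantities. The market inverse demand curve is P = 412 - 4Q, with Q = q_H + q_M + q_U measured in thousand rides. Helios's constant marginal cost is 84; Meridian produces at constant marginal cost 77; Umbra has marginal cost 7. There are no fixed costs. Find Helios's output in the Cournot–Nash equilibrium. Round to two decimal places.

15.25

Helios's profit: π_H = (412 - 4Q)q_H - (84q_H). Setting ∂π_H/∂q_H = 0: 328 - 8q_H - 4(q_M + q_U) = 0.
Meridian's first-order condition: 335 - 8q_M - 4(q_H + q_U) = 0.
Umbra's profit: π_U = (412 - 4Q)q_U - (7q_U). Setting ∂π_U/∂q_U = 0: 405 - 8q_U - 4(q_H + q_M) = 0.
Adding the 3 first-order conditions: 1068 − 16Q = 0, so Q = 267/4.
Back-substituting: q_H = (328 − 267)/4 = 61/4, q_M = (335 − 267)/4 = 17, q_U = (405 − 267)/4 = 69/2.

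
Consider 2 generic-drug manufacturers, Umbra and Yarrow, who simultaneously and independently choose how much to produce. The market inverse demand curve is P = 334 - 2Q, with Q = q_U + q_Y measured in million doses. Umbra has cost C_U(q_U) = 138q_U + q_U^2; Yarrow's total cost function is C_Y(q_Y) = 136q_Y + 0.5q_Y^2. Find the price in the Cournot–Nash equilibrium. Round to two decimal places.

Umbra's profit: π_U = (334 - 2Q)q_U - (138q_U + q_U²). Setting ∂π_U/∂q_U = 0: 196 - 6q_U - 2(q_Y) = 0.
Yarrow's first-order condition: 198 - 5q_Y - 2(q_U) = 0.
Best responses: q_U = (196 - 2q_Y)/6, q_Y = (198 - 2q_U)/5.
Solving the pair: q_U = 292/13, q_Y = 398/13.
Total output Q = 690/13, so price P = 334 - 2·(690/13) = 227.8462.

227.85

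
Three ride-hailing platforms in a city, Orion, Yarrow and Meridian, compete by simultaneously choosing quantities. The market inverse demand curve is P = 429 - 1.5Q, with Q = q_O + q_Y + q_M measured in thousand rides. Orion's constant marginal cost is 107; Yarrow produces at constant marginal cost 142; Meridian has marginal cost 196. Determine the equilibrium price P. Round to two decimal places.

218.50

Orion's profit: π_O = (429 - 1.5Q)q_O - (107q_O). Setting ∂π_O/∂q_O = 0: 322 - 3q_O - (3/2)(q_Y + q_M) = 0.
Yarrow's first-order condition: 287 - 3q_Y - (3/2)(q_O + q_M) = 0.
Meridian's profit: π_M = (429 - 1.5Q)q_M - (196q_M). Setting ∂π_M/∂q_M = 0: 233 - 3q_M - (3/2)(q_O + q_Y) = 0.
Summing all 3 equations gives 842 − 6Q = 0, hence Q = 421/3.
Back-substituting: q_O = (322 − 421/2)/(3/2) = 223/3, q_Y = (287 − 421/2)/(3/2) = 51, q_M = (233 − 421/2)/(3/2) = 15.
Total output Q = 421/3, so price P = 429 - (3/2)·(421/3) = 437/2.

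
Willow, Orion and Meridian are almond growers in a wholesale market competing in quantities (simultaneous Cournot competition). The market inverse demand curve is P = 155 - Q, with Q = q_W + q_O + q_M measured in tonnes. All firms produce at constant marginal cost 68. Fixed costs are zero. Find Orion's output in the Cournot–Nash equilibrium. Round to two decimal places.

A representative firm's profit is π_i = q_i(155 - Q) - 68q_i.
First-order condition (treating rivals' output as given): 87 - 2q_i - Σ_{j≠i} q_j = 0.
By symmetry each firm produces the same amount; substituting Σ_{j≠i} q_j = 2q_i yields q_i = 87/4.

21.75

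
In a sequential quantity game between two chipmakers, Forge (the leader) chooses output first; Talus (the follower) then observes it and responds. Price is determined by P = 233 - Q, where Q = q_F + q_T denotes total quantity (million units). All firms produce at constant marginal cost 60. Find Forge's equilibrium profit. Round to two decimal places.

The follower Talus best-responds to any q_F: π_T = (233 - Q)q_T - 60q_T.
Setting the follower's marginal profit to zero, 173 - q_F - 2q_T = 0, i.e. q_T = (173 - q_F)/2.
Forge substitutes q_T(q_F) into its own profit: π_F = q_F(233 - q_F - (173 - q_F)/2) - 60q_F = (293/2 - (1/2)q_F)q_F - 60q_F.
Leader FOC: 173/2 - q_F = 0, so q_F = 173/2.
Then q_T = (173 - 173/2)/2 = 173/4.
Price P = 233 - 519/4 = 413/4.
Forge's profit: (413/4 - 60)·(173/2) = 3741.1250.

3741.13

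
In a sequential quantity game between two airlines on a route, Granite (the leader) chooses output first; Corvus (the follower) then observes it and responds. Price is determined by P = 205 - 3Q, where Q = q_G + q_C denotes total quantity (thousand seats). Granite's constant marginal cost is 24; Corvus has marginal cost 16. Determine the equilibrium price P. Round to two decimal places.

The follower Corvus best-responds to any q_G: π_C = (205 - 3Q)q_C - 16q_C.
Follower FOC: 189 - 3q_G - 6q_C = 0, so q_C(q_G) = (189 - 3q_G)/6.
The leader anticipates this reaction. Substituting into P = 205 - 3Q gives P = 221/2 - (3/2)q_G, so π_G = (221/2 - (3/2)q_G)q_G - 24q_G.
Leader FOC: 173/2 - 3q_G = 0, so q_G = 173/6.
Then q_C = (189 - 3·(173/6))/6 = 205/12.
Total output Q = 551/12, so price P = 205 - 3·(551/12) = 269/4.

67.25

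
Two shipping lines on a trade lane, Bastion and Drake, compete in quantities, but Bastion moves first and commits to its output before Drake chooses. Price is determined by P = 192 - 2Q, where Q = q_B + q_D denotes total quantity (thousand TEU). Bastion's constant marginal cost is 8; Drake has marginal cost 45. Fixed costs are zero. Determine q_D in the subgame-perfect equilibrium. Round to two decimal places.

The follower Drake best-responds to any q_B: π_D = (192 - 2Q)q_D - 45q_D.
∂π_D/∂q_D = 147 - 2q_B - 4q_D = 0 gives the reaction function q_D = (147 - 2q_B)/4.
The leader anticipates this reaction. Substituting into P = 192 - 2Q gives P = 237/2 - q_B, so π_B = (237/2 - q_B)q_B - 8q_B.
Maximising: ∂π_B/∂q_B = 221/2 - 2q_B = 0, giving q_B = 221/4.
Then q_D = (147 - 2·(221/4))/4 = 73/8.

9.13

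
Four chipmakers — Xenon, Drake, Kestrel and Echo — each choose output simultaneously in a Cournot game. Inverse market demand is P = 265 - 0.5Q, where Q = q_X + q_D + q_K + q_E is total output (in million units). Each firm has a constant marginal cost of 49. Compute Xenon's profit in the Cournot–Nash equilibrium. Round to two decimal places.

3732.48

A representative firm's profit is π_i = q_i(265 - 0.5Q) - 49q_i.
Setting ∂π_i/∂q_i = 0 with rivals' quantities fixed: 216 - q_i - (1/2)·Σ_{j≠i} q_j = 0.
By symmetry each firm produces the same amount; substituting Σ_{j≠i} q_j = 3q_i yields q_i = 216/(5/2) = 432/5.
Price P = 265 - (1/2)·(1728/5) = 461/5.
Xenon's profit: (461/5 - 49)·(432/5) = 3732.4800.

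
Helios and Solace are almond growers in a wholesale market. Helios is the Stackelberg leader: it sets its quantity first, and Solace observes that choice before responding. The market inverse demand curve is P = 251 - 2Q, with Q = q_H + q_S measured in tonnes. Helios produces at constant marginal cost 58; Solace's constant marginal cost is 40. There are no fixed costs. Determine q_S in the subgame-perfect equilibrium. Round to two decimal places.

30.88

Solve by backward induction. Given q_H, the follower Solace maximises π_S = (251 - 2q_H - 2q_S)q_S - 40q_S.
∂π_S/∂q_S = 211 - 2q_H - 4q_S = 0 gives the reaction function q_S = (211 - 2q_H)/4.
The leader anticipates this reaction. Substituting into P = 251 - 2Q gives P = 291/2 - q_H, so π_H = (291/2 - q_H)q_H - 58q_H.
Maximising: ∂π_H/∂q_H = 175/2 - 2q_H = 0, giving q_H = 175/4.
Then q_S = (211 - 2·(175/4))/4 = 247/8.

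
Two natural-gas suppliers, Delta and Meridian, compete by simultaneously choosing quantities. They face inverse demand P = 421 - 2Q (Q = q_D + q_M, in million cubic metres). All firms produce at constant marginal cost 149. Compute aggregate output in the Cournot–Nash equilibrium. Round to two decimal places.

90.67

Each firm earns π_i = (421 - 2Q)q_i - 149q_i.
Setting ∂π_i/∂q_i = 0 with rivals' quantities fixed: 272 - 4q_i - 2q_j = 0.
With identical firms every q_j equals q_i, so q_j = q_i and 272 = 6q_i, giving q_i = 136/3.
Total output Q = 136/3 + 136/3 = 272/3.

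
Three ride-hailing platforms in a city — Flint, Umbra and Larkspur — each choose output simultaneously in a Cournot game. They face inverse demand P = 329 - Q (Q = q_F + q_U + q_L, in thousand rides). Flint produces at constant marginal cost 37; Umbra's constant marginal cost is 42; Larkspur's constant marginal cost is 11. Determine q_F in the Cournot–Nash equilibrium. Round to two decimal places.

Flint's profit: π_F = (329 - Q)q_F - (37q_F). Setting ∂π_F/∂q_F = 0: 292 - 2q_F - (q_U + q_L) = 0.
Umbra's first-order condition: 287 - 2q_U - (q_F + q_L) = 0.
Larkspur's profit: π_L = (329 - Q)q_L - (11q_L). Setting ∂π_L/∂q_L = 0: 318 - 2q_L - (q_F + q_U) = 0.
Adding the 3 conditions: 897 − 2Q − 2Q = 0, i.e. Q = 897/4.
Back-substituting: q_F = (292 − 897/4) = 271/4, q_U = (287 − 897/4) = 251/4, q_L = (318 − 897/4) = 375/4.

67.75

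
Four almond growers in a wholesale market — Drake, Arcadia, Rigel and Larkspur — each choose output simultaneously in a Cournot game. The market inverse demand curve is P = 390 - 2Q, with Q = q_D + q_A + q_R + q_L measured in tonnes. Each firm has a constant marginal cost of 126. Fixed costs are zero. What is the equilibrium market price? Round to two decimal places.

178.80

A representative firm's profit is π_i = q_i(390 - 2Q) - 126q_i.
Setting ∂π_i/∂q_i = 0 with rivals' quantities fixed: 264 - 4q_i - 2·Σ_{j≠i} q_j = 0.
By symmetry each firm produces the same amount; substituting Σ_{j≠i} q_j = 3q_i yields q_i = 264/10 = 132/5.
Total output Q = 528/5, so price P = 390 - 2·(528/5) = 894/5.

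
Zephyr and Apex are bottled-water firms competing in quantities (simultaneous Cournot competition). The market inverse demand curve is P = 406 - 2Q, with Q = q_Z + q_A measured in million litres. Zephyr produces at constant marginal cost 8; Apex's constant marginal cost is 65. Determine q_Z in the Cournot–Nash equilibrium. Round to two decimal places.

Zephyr's profit: π_Z = (406 - 2Q)q_Z - (8q_Z). Setting ∂π_Z/∂q_Z = 0: 398 - 4q_Z - 2(q_A) = 0.
Apex's first-order condition: 341 - 4q_A - 2(q_Z) = 0.
So q_Z = (398 - 2q_A)/4 and q_A = (341 - 2q_Z)/4.
Solving the pair: q_Z = 455/6, q_A = 142/3.

75.83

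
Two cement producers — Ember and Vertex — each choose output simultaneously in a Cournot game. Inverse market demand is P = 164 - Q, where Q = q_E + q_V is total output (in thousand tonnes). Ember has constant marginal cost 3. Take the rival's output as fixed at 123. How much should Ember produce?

19

With the rival's output fixed at 123, Ember's profit is π_E = (164 - 123 - q_E)q_E - (3q_E) = (41 - q_E)q_E - (3q_E).
∂π_E/∂q_E = 38 - 2q_E = 0, so q_E = 19.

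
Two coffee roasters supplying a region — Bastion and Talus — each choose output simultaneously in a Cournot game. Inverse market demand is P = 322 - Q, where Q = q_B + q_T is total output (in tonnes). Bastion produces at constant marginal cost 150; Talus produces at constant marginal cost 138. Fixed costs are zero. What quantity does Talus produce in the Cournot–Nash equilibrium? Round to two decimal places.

Bastion's profit: π_B = (322 - Q)q_B - (150q_B). Setting ∂π_B/∂q_B = 0: 172 - 2q_B - (q_T) = 0.
Talus's first-order condition: 184 - 2q_T - (q_B) = 0.
So q_B = (172 - q_T)/2 and q_T = (184 - q_B)/2.
Solving the pair: q_B = 160/3, q_T = 196/3.

65.33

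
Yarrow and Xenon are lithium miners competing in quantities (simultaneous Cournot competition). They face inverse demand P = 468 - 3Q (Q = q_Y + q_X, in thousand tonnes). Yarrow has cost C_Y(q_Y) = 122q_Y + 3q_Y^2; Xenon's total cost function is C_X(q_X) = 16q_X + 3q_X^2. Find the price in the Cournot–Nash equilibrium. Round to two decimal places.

Yarrow's profit: π_Y = (468 - 3Q)q_Y - (122q_Y + 3q_Y²). Setting ∂π_Y/∂q_Y = 0: 346 - 12q_Y - 3(q_X) = 0.
Xenon's first-order condition: 452 - 12q_X - 3(q_Y) = 0.
Rearranging gives the reaction functions q_Y = (346 - 3q_X)/12 and q_X = (452 - 3q_Y)/12.
Substituting one into the other gives q_Y = 932/45 and q_X = 1462/45.
Total output Q = 266/5, so price P = 468 - 3·(266/5) = 1542/5.

308.40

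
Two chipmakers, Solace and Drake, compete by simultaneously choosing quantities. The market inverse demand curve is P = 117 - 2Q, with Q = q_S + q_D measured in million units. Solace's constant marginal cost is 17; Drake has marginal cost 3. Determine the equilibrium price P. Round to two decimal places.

Solace's profit: π_S = (117 - 2Q)q_S - (17q_S). Setting ∂π_S/∂q_S = 0: 100 - 4q_S - 2(q_D) = 0.
Drake's first-order condition: 114 - 4q_D - 2(q_S) = 0.
Best responses: q_S = (100 - 2q_D)/4, q_D = (114 - 2q_S)/4.
Solving the pair: q_S = 43/3, q_D = 64/3.
Total output Q = 107/3, so price P = 117 - 2·(107/3) = 137/3.

45.67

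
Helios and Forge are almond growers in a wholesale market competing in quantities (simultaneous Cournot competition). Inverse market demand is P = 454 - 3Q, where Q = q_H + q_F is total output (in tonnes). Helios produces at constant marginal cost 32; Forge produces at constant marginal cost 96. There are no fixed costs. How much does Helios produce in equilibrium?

54

Helios's profit: π_H = (454 - 3Q)q_H - (32q_H). Setting ∂π_H/∂q_H = 0: 422 - 6q_H - 3(q_F) = 0.
Forge's first-order condition: 358 - 6q_F - 3(q_H) = 0.
Best responses: q_H = (422 - 3q_F)/6, q_F = (358 - 3q_H)/6.
Substituting one into the other gives q_H = 54 and q_F = 98/3.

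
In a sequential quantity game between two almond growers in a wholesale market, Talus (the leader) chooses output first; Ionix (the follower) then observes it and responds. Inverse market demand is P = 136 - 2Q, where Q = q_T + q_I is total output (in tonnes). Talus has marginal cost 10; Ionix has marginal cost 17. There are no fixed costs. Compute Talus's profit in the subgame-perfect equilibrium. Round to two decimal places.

Solve by backward induction. Given q_T, the follower Ionix maximises π_I = (136 - 2q_T - 2q_I)q_I - 17q_I.
Follower FOC: 119 - 2q_T - 4q_I = 0, so q_I(q_T) = (119 - 2q_T)/4.
Talus substitutes q_I(q_T) into its own profit: π_T = q_T(136 - 2q_T - (119 - 2q_T)/2) - 10q_T = (153/2 - q_T)q_T - 10q_T.
The leader's first-order condition 133/2 - 2q_T = 0 yields q_T = 133/4.
Then q_I = (119 - 2·(133/4))/4 = 105/8.
Price P = 136 - 2·(371/8) = 173/4.
Talus's profit: (173/4 - 10)·(133/4) = 1105.5625.

1105.56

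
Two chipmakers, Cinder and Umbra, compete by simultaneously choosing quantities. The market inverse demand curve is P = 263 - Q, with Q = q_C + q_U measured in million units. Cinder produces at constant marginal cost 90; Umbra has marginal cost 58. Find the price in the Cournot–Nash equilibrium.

137

Cinder's profit: π_C = (263 - Q)q_C - (90q_C). Setting ∂π_C/∂q_C = 0: 173 - 2q_C - (q_U) = 0.
Umbra's profit: π_U = (263 - Q)q_U - (58q_U). Setting ∂π_U/∂q_U = 0: 205 - 2q_U - (q_C) = 0.
Rearranging gives the reaction functions q_C = (173 - q_U)/2 and q_U = (205 - q_C)/2.
Solving the pair: q_C = 47, q_U = 79.
Total output Q = 126, so price P = 263 - 126 = 137.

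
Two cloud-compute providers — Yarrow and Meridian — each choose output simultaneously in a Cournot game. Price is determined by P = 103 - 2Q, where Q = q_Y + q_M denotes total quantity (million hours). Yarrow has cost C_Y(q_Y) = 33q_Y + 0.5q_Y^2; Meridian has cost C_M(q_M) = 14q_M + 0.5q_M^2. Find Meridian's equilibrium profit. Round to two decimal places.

527.35

Yarrow's profit: π_Y = (103 - 2Q)q_Y - (33q_Y + (1/2)q_Y²). Setting ∂π_Y/∂q_Y = 0: 70 - 5q_Y - 2(q_M) = 0.
Meridian's first-order condition: 89 - 5q_M - 2(q_Y) = 0.
Best responses: q_Y = (70 - 2q_M)/5, q_M = (89 - 2q_Y)/5.
Solving the pair: q_Y = 172/21, q_M = 305/21.
Price P = 103 - 2·(159/7) = 403/7.
Meridian's profit: (403/7)·(305/21) - 14·(305/21) - (1/2)(305/21)² = 527.3526.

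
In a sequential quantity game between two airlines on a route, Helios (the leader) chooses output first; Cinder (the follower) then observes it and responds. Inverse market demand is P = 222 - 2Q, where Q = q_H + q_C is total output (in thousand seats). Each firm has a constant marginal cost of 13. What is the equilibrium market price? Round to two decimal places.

65.25

Solve by backward induction. Given q_H, the follower Cinder maximises π_C = (222 - 2q_H - 2q_C)q_C - 13q_C.
∂π_C/∂q_C = 209 - 2q_H - 4q_C = 0 gives the reaction function q_C = (209 - 2q_H)/4.
Helios substitutes q_C(q_H) into its own profit: π_H = q_H(222 - 2q_H - (209 - 2q_H)/2) - 13q_H = (235/2 - q_H)q_H - 13q_H.
Maximising: ∂π_H/∂q_H = 209/2 - 2q_H = 0, giving q_H = 209/4.
Then q_C = (209 - 2·(209/4))/4 = 209/8.
Total output Q = 627/8, so price P = 222 - 2·(627/8) = 261/4.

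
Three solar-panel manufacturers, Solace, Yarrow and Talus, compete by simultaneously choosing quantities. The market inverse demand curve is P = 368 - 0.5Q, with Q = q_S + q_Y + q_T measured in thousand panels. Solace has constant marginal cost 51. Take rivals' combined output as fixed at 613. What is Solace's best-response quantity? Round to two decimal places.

10.50

With rivals' combined output fixed at 613, Solace's profit is π_S = (368 - (1/2)·613 - (1/2)q_S)q_S - (51q_S) = (123/2 - (1/2)q_S)q_S - (51q_S).
∂π_S/∂q_S = 21/2 - q_S = 0, so q_S = 21/2.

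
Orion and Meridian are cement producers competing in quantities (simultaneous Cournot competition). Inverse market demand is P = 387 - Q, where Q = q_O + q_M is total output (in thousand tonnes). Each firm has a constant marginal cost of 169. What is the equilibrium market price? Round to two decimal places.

Each firm earns π_i = (387 - Q)q_i - 169q_i.
Setting ∂π_i/∂q_i = 0 with rivals' quantities fixed: 218 - 2q_i - q_j = 0.
With identical firms every q_j equals q_i, so q_j = q_i and 218 = 3q_i, giving q_i = 218/3.
Total output Q = 436/3, so price P = 387 - 436/3 = 725/3.

241.67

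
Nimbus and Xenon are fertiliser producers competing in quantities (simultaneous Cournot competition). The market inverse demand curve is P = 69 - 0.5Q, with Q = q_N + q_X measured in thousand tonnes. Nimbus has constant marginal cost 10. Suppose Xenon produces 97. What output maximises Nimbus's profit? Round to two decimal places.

10.50

With the rival's output fixed at 97, Nimbus's profit is π_N = (69 - (1/2)·97 - (1/2)q_N)q_N - (10q_N) = (41/2 - (1/2)q_N)q_N - (10q_N).
∂π_N/∂q_N = 21/2 - q_N = 0, so q_N = 21/2.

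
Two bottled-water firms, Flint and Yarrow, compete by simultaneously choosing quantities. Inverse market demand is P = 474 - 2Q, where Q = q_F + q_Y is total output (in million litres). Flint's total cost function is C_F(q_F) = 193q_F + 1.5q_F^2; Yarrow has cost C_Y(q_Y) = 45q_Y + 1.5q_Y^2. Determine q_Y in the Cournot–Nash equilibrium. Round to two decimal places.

Flint's profit: π_F = (474 - 2Q)q_F - (193q_F + (3/2)q_F²). Setting ∂π_F/∂q_F = 0: 281 - 7q_F - 2(q_Y) = 0.
Yarrow's first-order condition: 429 - 7q_Y - 2(q_F) = 0.
Best responses: q_F = (281 - 2q_Y)/7, q_Y = (429 - 2q_F)/7.
Solving the pair: q_F = 1109/45, q_Y = 54.2444.

54.24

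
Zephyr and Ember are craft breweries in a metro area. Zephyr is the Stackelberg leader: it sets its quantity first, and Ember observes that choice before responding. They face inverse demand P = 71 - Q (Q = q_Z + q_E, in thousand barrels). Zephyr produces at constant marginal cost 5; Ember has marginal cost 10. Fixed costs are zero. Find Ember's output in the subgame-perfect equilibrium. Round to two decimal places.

12.75

Solve by backward induction. Given q_Z, the follower Ember maximises π_E = (71 - q_Z - q_E)q_E - 10q_E.
Follower FOC: 61 - q_Z - 2q_E = 0, so q_E(q_Z) = (61 - q_Z)/2.
Zephyr substitutes q_E(q_Z) into its own profit: π_Z = q_Z(71 - q_Z - (61 - q_Z)/2) - 5q_Z = (81/2 - (1/2)q_Z)q_Z - 5q_Z.
The leader's first-order condition 71/2 - q_Z = 0 yields q_Z = 71/2.
Then q_E = (61 - 71/2)/2 = 51/4.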